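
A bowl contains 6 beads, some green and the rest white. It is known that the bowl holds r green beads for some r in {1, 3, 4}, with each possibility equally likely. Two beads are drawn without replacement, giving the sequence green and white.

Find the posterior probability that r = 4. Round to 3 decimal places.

For each hypothesis, P(data | H) works out to: P(data | r = 1) = (1/6)(5/5) = 1/6; P(data | r = 3) = (3/6)(3/5) = 3/10; P(data | r = 4) = (4/6)(2/5) = 4/15.
The prior-weighted likelihoods are 1/3 · 1/6 = 1/18, 1/3 · 3/10 = 1/10, 1/3 · 4/15 = 4/45; with total 11/45.
Hence P(r = 4 | data) = (4/45) / (11/45) = 4/11.

0.364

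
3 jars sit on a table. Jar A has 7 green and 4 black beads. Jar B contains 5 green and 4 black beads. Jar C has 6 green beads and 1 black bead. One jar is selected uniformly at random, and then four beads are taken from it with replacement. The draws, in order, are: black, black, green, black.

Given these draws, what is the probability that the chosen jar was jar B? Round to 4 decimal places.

Under each hypothesis, the probability of the observed sequence is: P(data | jar A) = (4/11)(4/11)(7/11)(4/11) = 0.030599; P(data | jar B) = (4/9)(4/9)(5/9)(4/9) = 0.048773; P(data | jar C) = (1/7)(1/7)(6/7)(1/7) = 0.002499.
Multiplying each by its prior: 1/3 · 0.030599 = 0.0102, 1/3 · 0.048773 = 0.016258, 1/3 · 0.002499 = 0.00083299; with total 0.02729.
So P(jar B | data) = (0.016258) / (0.02729) = 0.59573.

0.5957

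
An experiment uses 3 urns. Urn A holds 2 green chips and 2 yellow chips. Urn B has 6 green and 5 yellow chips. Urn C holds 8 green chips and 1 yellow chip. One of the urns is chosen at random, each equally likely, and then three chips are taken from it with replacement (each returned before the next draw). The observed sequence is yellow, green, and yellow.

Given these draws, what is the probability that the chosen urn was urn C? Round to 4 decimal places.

0.0441

Compute the likelihood of the observed sequence for each case: P(data | urn A) = (2/4)(2/4)(2/4) = 0.125; P(data | urn B) = (5/11)(6/11)(5/11) = 0.1127; P(data | urn C) = (1/9)(8/9)(1/9) = 0.010974.
Multiplying each by its prior: 1/3 · 0.125 = 0.041667, 1/3 · 0.1127 = 0.037566, 1/3 · 0.010974 = 0.003658; with total 0.08289.
Therefore the posterior P(urn C | data) = (0.003658) / (0.08289) = 0.04413.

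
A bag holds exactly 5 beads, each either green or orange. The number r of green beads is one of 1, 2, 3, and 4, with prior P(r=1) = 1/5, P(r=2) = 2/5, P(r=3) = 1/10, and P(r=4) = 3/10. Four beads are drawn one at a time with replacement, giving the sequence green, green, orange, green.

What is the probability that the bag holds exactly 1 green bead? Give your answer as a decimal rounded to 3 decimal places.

0.023

Under each hypothesis, the probability of the observed sequence is: P(data | r = 1) = (1/5)(1/5)(4/5)(1/5) = 0.0064; P(data | r = 2) = (2/5)(2/5)(3/5)(2/5) = 0.0384; P(data | r = 3) = (3/5)(3/5)(2/5)(3/5) = 0.0864; P(data | r = 4) = (4/5)(4/5)(1/5)(4/5) = 0.1024.
Multiplying each by its prior: 1/5 · 0.0064 = 0.00128, 2/5 · 0.0384 = 0.01536, 1/10 · 0.0864 = 0.00864, 3/10 · 0.1024 = 0.03072; summing to 0.056.
Therefore the posterior P(r = 1 | data) = (0.00128) / (0.056) = 0.022857.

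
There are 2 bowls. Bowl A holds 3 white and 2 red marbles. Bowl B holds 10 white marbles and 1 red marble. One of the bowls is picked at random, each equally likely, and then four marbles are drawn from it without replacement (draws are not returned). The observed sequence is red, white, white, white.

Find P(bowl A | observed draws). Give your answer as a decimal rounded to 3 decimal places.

0.524

Compute the likelihood of the observed sequence for each case: P(data | bowl A) = (2/5)(3/4)(2/3)(1/2) = 1/10; P(data | bowl B) = (1/11)(10/10)(9/9)(8/8) = 1/11.
The prior-weighted likelihoods are 1/2 · 1/10 = 1/20, 1/2 · 1/11 = 1/22; summing to 21/220.
Therefore the posterior P(bowl A | data) = (1/20) / (21/220) = 11/21.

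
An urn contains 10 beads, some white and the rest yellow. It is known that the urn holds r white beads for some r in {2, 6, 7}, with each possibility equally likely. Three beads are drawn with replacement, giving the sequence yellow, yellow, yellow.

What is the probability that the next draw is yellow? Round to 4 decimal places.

0.7352

Compute the likelihood of the observed sequence for each case: P(data | r = 2) = (8/10)(8/10)(8/10) = 64/125; P(data | r = 6) = (4/10)(4/10)(4/10) = 8/125; P(data | r = 7) = (3/10)(3/10)(3/10) = 27/1000.
Weighting by the prior gives 1/3 · 64/125 = 64/375, 1/3 · 8/125 = 8/375, 1/3 · 27/1000 = 9/1000; with total 201/1000.
Normalising, the posterior is P(r = 2 | data) = 0.84909, P(r = 6 | data) = 0.10614, P(r = 7 | data) = 0.044776.
The predictive probability is P(yellow next | data) = (4/5)(0.84909) + (2/5)(0.10614) + (3/10)(0.044776) = 0.73516.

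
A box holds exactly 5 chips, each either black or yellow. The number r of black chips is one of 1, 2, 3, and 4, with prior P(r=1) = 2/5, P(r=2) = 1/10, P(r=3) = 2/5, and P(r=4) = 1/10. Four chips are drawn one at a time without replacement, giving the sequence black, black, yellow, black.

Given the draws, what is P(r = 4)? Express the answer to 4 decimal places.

The likelihood of the observed sequence under each hypothesis: P(data | r = 1) = (1/5)(0/4) = 0; P(data | r = 2) = (2/5)(1/4)(3/3)(0/2) = 0; P(data | r = 3) = (3/5)(2/4)(2/3)(1/2) = 1/10; P(data | r = 4) = (4/5)(3/4)(1/3)(2/2) = 1/5.
Weighting by the prior gives 2/5 · 0 = 0, 1/10 · 0 = 0, 2/5 · 1/10 = 1/25, 1/10 · 1/5 = 1/50; these sum to 3/50.
Therefore the posterior P(r = 4 | data) = (1/50) / (3/50) = 1/3.

0.3333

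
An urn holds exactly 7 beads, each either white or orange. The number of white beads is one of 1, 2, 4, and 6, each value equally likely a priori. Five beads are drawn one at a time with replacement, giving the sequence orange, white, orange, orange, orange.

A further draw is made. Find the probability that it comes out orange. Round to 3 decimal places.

Compute the likelihood of the observed sequence for each case: P(data | r = 1) = (6/7)(1/7)(6/7)(6/7)(6/7) = 0.077111; P(data | r = 2) = (5/7)(2/7)(5/7)(5/7)(5/7) = 0.074374; P(data | r = 4) = (3/7)(4/7)(3/7)(3/7)(3/7) = 0.019278; P(data | r = 6) = (1/7)(6/7)(1/7)(1/7)(1/7) = 0.00035699.
Weighting by the prior gives 1/4 · 0.077111 = 0.019278, 1/4 · 0.074374 = 0.018593, 1/4 · 0.019278 = 0.0048194, 1/4 · 0.00035699 = 8.9249e-05; these sum to 0.04278.
Dividing through by the total gives posterior P(r = 1 | data) = 0.45063, P(r = 2 | data) = 0.43463, P(r = 4 | data) = 0.11266, P(r = 6 | data) = 0.0020862.
So P(orange next | data) = Σ P(orange next | H) P(H | data) = (6/7)(0.45063) + (5/7)(0.43463) + (3/7)(0.11266) + (1/7)(0.0020862) = 0.74528.

0.745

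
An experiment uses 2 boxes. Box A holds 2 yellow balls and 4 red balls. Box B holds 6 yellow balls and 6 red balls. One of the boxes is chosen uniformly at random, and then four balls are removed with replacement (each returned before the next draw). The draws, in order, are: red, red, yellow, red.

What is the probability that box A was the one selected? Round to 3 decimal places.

0.612

Compute the likelihood of the observed sequence for each case: P(data | box A) = (4/6)(4/6)(2/6)(4/6) = 0.098765; P(data | box B) = (6/12)(6/12)(6/12)(6/12) = 0.0625.
Multiplying each by its prior: 1/2 · 0.098765 = 0.049383, 1/2 · 0.0625 = 0.03125; summing to 0.080633.
So P(box A | data) = (0.049383) / (0.080633) = 0.61244.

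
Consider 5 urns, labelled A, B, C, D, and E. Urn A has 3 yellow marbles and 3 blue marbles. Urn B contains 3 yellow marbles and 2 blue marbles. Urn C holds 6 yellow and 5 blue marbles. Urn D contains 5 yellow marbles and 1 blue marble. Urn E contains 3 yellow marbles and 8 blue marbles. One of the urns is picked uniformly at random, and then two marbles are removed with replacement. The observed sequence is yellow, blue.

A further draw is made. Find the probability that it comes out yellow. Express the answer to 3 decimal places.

0.534

For each hypothesis, P(data | H) works out to: P(data | urn A) = (3/6)(3/6) = 0.25; P(data | urn B) = (3/5)(2/5) = 0.24; P(data | urn C) = (6/11)(5/11) = 0.24793; P(data | urn D) = (5/6)(1/6) = 0.13889; P(data | urn E) = (3/11)(8/11) = 0.19835.
The prior-weighted likelihoods are 1/5 · 0.25 = 0.05, 1/5 · 0.24 = 0.048, 1/5 · 0.24793 = 0.049587, 1/5 · 0.13889 = 0.027778, 1/5 · 0.19835 = 0.039669; summing to 0.21503.
Normalising, the posterior is P(urn A | data) = 0.23252, P(urn B | data) = 0.22322, P(urn C | data) = 0.2306, P(urn D | data) = 0.12918, P(urn E | data) = 0.18448.
Averaging over the posterior, P(yellow next | data) = (1/2)(0.23252) + (3/5)(0.22322) + (6/11)(0.2306) + (5/6)(0.12918) + (3/11)(0.18448) = 0.53394.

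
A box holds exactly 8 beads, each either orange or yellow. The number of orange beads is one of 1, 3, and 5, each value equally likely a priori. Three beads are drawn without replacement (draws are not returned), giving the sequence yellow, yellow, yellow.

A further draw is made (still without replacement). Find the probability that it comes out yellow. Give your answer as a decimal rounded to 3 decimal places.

Under each hypothesis, the probability of the observed sequence is: P(data | r = 1) = (7/8)(6/7)(5/6) = 5/8; P(data | r = 3) = (5/8)(4/7)(3/6) = 5/28; P(data | r = 5) = (3/8)(2/7)(1/6) = 1/56.
Multiplying each by its prior: 1/3 · 5/8 = 5/24, 1/3 · 5/28 = 5/84, 1/3 · 1/56 = 1/168; these sum to 23/84.
Dividing through by the total gives posterior P(r = 1 | data) = 35/46, P(r = 3 | data) = 5/23, P(r = 5 | data) = 1/46.
The predictive probability is P(yellow next | data) = (4/5)(35/46) + (2/5)(5/23) + (0)(1/46) = 16/23.

0.696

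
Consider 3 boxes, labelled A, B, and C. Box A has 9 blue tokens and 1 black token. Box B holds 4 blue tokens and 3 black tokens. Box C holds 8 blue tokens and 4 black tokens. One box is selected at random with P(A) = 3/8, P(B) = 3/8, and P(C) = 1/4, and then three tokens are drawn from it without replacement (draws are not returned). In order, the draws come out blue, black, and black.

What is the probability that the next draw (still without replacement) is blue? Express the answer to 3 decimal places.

0.758

Compute the likelihood of the observed sequence for each case: P(data | box A) = (9/10)(1/9)(0/8) = 0; P(data | box B) = (4/7)(3/6)(2/5) = 4/35; P(data | box C) = (8/12)(4/11)(3/10) = 4/55.
Weighting by the prior gives 3/8 · 0 = 0, 3/8 · 4/35 = 3/70, 1/4 · 4/55 = 1/55; summing to 47/770.
The posterior is then P(box A | data) = 0, P(box B | data) = 0.70213, P(box C | data) = 0.29787.
The predictive probability is P(blue next | data) = (3/4)(0.70213) + (7/9)(0.29787) = 0.75827.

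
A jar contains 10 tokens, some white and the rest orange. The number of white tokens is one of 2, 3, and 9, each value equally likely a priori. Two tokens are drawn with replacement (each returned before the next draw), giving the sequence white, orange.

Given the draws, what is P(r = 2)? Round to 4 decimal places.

The likelihood of the observed sequence under each hypothesis: P(data | r = 2) = (2/10)(8/10) = 4/25; P(data | r = 3) = (3/10)(7/10) = 21/100; P(data | r = 9) = (9/10)(1/10) = 9/100.
Multiplying each by its prior: 1/3 · 4/25 = 4/75, 1/3 · 21/100 = 7/100, 1/3 · 9/100 = 3/100; these sum to 23/150.
Hence P(r = 2 | data) = (4/75) / (23/150) = 8/23.

0.3478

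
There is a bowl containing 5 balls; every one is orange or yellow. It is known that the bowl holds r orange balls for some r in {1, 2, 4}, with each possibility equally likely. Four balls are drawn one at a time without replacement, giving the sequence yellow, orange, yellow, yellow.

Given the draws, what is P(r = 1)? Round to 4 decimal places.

The likelihood of the observed sequence under each hypothesis: P(data | r = 1) = (4/5)(1/4)(3/3)(2/2) = 1/5; P(data | r = 2) = (3/5)(2/4)(2/3)(1/2) = 1/10; P(data | r = 4) = (1/5)(4/4)(0/3) = 0.
The prior-weighted likelihoods are 1/3 · 1/5 = 1/15, 1/3 · 1/10 = 1/30, 1/3 · 0 = 0; summing to 1/10.
By Bayes' rule, P(r = 1 | data) = (1/15) / (1/10) = 2/3.

0.6667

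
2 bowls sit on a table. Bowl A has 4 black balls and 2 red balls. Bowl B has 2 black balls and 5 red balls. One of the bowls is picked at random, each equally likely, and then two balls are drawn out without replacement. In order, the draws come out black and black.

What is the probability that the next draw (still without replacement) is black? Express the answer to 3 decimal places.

The likelihood of the observed sequence under each hypothesis: P(data | bowl A) = (4/6)(3/5) = 2/5; P(data | bowl B) = (2/7)(1/6) = 1/21.
Multiplying each by its prior: 1/2 · 2/5 = 1/5, 1/2 · 1/21 = 1/42; these sum to 47/210.
Dividing through by the total gives posterior P(bowl A | data) = 42/47, P(bowl B | data) = 5/47.
Averaging over the posterior, P(black next | data) = (1/2)(42/47) + (0)(5/47) = 21/47.

0.447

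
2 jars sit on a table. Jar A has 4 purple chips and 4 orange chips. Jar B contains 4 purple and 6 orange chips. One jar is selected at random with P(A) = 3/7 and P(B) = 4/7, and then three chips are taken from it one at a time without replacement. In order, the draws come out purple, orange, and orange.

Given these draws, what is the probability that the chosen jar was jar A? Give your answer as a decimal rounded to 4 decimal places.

0.3913

The likelihood of the observed sequence under each hypothesis: P(data | jar A) = (4/8)(4/7)(3/6) = 1/7; P(data | jar B) = (4/10)(6/9)(5/8) = 1/6.
Weighting by the prior gives 3/7 · 1/7 = 3/49, 4/7 · 1/6 = 2/21; these sum to 23/147.
By Bayes' rule, P(jar A | data) = (3/49) / (23/147) = 9/23.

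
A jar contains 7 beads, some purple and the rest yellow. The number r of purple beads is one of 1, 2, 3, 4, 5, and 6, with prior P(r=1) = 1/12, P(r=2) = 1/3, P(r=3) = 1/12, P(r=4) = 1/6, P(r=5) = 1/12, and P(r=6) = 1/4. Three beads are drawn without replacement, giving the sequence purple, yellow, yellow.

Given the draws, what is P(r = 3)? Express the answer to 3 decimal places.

0.127

For each hypothesis, P(data | H) works out to: P(data | r = 1) = (1/7)(6/6)(5/5) = 1/7; P(data | r = 2) = (2/7)(5/6)(4/5) = 4/21; P(data | r = 3) = (3/7)(4/6)(3/5) = 6/35; P(data | r = 4) = (4/7)(3/6)(2/5) = 4/35; P(data | r = 5) = (5/7)(2/6)(1/5) = 1/21; P(data | r = 6) = (6/7)(1/6)(0/5) = 0.
Multiplying each by its prior: 1/12 · 1/7 = 1/84, 1/3 · 4/21 = 4/63, 1/12 · 6/35 = 1/70, 1/6 · 4/35 = 2/105, 1/12 · 1/21 = 1/252, 1/4 · 0 = 0; these sum to 71/630.
So P(r = 3 | data) = (1/70) / (71/630) = 9/71.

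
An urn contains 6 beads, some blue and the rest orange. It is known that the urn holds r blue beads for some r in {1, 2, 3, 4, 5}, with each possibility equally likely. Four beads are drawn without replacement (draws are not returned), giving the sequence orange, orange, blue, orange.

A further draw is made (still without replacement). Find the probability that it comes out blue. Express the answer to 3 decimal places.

Under each hypothesis, the probability of the observed sequence is: P(data | r = 1) = (5/6)(4/5)(1/4)(3/3) = 1/6; P(data | r = 2) = (4/6)(3/5)(2/4)(2/3) = 2/15; P(data | r = 3) = (3/6)(2/5)(3/4)(1/3) = 1/20; P(data | r = 4) = (2/6)(1/5)(4/4)(0/3) = 0; P(data | r = 5) = (1/6)(0/5) = 0.
The prior-weighted likelihoods are 1/5 · 1/6 = 1/30, 1/5 · 2/15 = 2/75, 1/5 · 1/20 = 1/100, 1/5 · 0 = 0, 1/5 · 0 = 0; summing to 7/100.
The posterior is then P(r = 1 | data) = 10/21, P(r = 2 | data) = 8/21, P(r = 3 | data) = 1/7, P(r = 4 | data) = 0, P(r = 5 | data) = 0.
So P(blue next | data) = Σ P(blue next | H) P(H | data) = (0)(10/21) + (1/2)(8/21) + (1)(1/7) = 1/3.

0.333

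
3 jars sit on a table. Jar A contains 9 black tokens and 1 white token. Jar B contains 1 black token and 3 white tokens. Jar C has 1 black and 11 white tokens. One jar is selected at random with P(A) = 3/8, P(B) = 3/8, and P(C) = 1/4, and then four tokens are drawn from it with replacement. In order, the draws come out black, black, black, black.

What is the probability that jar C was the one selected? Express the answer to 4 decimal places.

0.0000

The likelihood of the observed sequence under each hypothesis: P(data | jar A) = (9/10)(9/10)(9/10)(9/10) = 0.6561; P(data | jar B) = (1/4)(1/4)(1/4)(1/4) = 0.0039062; P(data | jar C) = (1/12)(1/12)(1/12)(1/12) = 4.8225e-05.
Multiplying each by its prior: 3/8 · 0.6561 = 0.24604, 3/8 · 0.0039062 = 0.0014648, 1/4 · 4.8225e-05 = 1.2056e-05; summing to 0.24751.
Therefore the posterior P(jar C | data) = (1.2056e-05) / (0.24751) = 4.871e-05.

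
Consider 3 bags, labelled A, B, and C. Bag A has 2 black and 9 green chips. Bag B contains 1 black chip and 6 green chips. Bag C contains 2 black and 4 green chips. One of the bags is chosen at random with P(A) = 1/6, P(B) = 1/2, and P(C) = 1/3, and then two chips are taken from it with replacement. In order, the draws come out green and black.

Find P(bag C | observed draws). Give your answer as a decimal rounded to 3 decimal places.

0.463

For each hypothesis, P(data | H) works out to: P(data | bag A) = (9/11)(2/11) = 0.14876; P(data | bag B) = (6/7)(1/7) = 0.12245; P(data | bag C) = (4/6)(2/6) = 0.22222.
Multiplying each by its prior: 1/6 · 0.14876 = 0.024793, 1/2 · 0.12245 = 0.061224, 1/3 · 0.22222 = 0.074074; with total 0.16009.
So P(bag C | data) = (0.074074) / (0.16009) = 0.4627.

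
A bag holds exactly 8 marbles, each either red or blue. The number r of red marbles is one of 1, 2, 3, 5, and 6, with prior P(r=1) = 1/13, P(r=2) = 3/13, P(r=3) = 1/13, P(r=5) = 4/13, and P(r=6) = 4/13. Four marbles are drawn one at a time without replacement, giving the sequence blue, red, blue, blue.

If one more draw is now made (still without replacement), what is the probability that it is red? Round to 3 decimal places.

Compute the likelihood of the observed sequence for each case: P(data | r = 1) = (7/8)(1/7)(6/6)(5/5) = 1/8; P(data | r = 2) = (6/8)(2/7)(5/6)(4/5) = 1/7; P(data | r = 3) = (5/8)(3/7)(4/6)(3/5) = 3/28; P(data | r = 5) = (3/8)(5/7)(2/6)(1/5) = 1/56; P(data | r = 6) = (2/8)(6/7)(1/6)(0/5) = 0.
The prior-weighted likelihoods are 1/13 · 1/8 = 1/104, 3/13 · 1/7 = 3/91, 1/13 · 3/28 = 3/364, 4/13 · 1/56 = 1/182, 4/13 · 0 = 0; with total 41/728.
Normalising, the posterior is P(r = 1 | data) = 7/41, P(r = 2 | data) = 24/41, P(r = 3 | data) = 6/41, P(r = 5 | data) = 4/41, P(r = 6 | data) = 0.
Averaging over the posterior, P(red next | data) = (0)(7/41) + (1/4)(24/41) + (1/2)(6/41) + (1)(4/41) = 13/41.

0.317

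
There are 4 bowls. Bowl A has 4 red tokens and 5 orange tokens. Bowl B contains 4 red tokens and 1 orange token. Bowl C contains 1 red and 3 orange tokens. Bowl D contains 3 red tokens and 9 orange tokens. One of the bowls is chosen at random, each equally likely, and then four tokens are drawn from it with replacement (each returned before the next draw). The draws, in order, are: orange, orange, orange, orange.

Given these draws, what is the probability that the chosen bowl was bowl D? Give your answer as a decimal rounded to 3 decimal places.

Compute the likelihood of the observed sequence for each case: P(data | bowl A) = (5/9)(5/9)(5/9)(5/9) = 0.09526; P(data | bowl B) = (1/5)(1/5)(1/5)(1/5) = 0.0016; P(data | bowl C) = (3/4)(3/4)(3/4)(3/4) = 0.31641; P(data | bowl D) = (9/12)(9/12)(9/12)(9/12) = 0.31641.
Weighting by the prior gives 1/4 · 0.09526 = 0.023815, 1/4 · 0.0016 = 0.0004, 1/4 · 0.31641 = 0.079102, 1/4 · 0.31641 = 0.079102; with total 0.18242.
So P(bowl D | data) = (0.079102) / (0.18242) = 0.43363.

0.434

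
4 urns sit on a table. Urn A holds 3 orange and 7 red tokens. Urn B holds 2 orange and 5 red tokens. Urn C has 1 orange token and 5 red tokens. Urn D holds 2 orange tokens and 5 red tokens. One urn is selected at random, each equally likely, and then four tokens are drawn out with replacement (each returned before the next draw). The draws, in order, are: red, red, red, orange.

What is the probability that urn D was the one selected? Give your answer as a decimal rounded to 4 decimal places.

0.2555

The likelihood of the observed sequence under each hypothesis: P(data | urn A) = (7/10)(7/10)(7/10)(3/10) = 0.1029; P(data | urn B) = (5/7)(5/7)(5/7)(2/7) = 0.10412; P(data | urn C) = (5/6)(5/6)(5/6)(1/6) = 0.096451; P(data | urn D) = (5/7)(5/7)(5/7)(2/7) = 0.10412.
Multiplying each by its prior: 1/4 · 0.1029 = 0.025725, 1/4 · 0.10412 = 0.026031, 1/4 · 0.096451 = 0.024113, 1/4 · 0.10412 = 0.026031; with total 0.1019.
Hence P(urn D | data) = (0.026031) / (0.1019) = 0.25546.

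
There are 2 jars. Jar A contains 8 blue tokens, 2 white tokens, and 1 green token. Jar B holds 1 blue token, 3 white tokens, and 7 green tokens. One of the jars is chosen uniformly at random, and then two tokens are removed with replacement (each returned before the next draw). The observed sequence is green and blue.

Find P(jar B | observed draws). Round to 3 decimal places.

The likelihood of the observed sequence under each hypothesis: P(data | jar A) = (1/11)(8/11) = 8/121; P(data | jar B) = (7/11)(1/11) = 7/121.
The prior-weighted likelihoods are 1/2 · 8/121 = 4/121, 1/2 · 7/121 = 7/242; summing to 15/242.
Therefore the posterior P(jar B | data) = (7/242) / (15/242) = 7/15.

0.467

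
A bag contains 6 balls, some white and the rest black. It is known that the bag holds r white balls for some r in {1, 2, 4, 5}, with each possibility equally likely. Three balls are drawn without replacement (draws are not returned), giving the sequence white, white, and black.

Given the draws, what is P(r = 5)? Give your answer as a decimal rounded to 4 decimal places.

Under each hypothesis, the probability of the observed sequence is: P(data | r = 1) = (1/6)(0/5) = 0; P(data | r = 2) = (2/6)(1/5)(4/4) = 1/15; P(data | r = 4) = (4/6)(3/5)(2/4) = 1/5; P(data | r = 5) = (5/6)(4/5)(1/4) = 1/6.
Multiplying each by its prior: 1/4 · 0 = 0, 1/4 · 1/15 = 1/60, 1/4 · 1/5 = 1/20, 1/4 · 1/6 = 1/24; with total 13/120.
So P(r = 5 | data) = (1/24) / (13/120) = 5/13.

0.3846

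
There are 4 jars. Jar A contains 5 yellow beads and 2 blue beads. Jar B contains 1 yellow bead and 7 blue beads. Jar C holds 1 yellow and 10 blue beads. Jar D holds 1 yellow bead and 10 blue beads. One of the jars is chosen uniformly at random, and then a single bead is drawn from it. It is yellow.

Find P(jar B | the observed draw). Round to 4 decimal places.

0.1224

The likelihood of this draw under each hypothesis: P(data | jar A) = (5/7) = 0.71429; P(data | jar B) = (1/8) = 0.125; P(data | jar C) = (1/11) = 0.090909; P(data | jar D) = (1/11) = 0.090909.
The prior-weighted likelihoods are 1/4 · 0.71429 = 0.17857, 1/4 · 0.125 = 0.03125, 1/4 · 0.090909 = 0.022727, 1/4 · 0.090909 = 0.022727; these sum to 0.25528.
So P(jar B | data) = (0.03125) / (0.25528) = 0.12242.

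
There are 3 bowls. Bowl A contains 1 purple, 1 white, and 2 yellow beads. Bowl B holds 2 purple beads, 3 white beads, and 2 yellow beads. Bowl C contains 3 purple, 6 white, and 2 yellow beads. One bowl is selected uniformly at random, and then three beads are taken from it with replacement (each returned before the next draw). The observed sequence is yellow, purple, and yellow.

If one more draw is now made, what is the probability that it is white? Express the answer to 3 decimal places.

Under each hypothesis, the probability of the observed sequence is: P(data | bowl A) = (2/4)(1/4)(2/4) = 0.0625; P(data | bowl B) = (2/7)(2/7)(2/7) = 0.023324; P(data | bowl C) = (2/11)(3/11)(2/11) = 0.0090158.
Multiplying each by its prior: 1/3 · 0.0625 = 0.020833, 1/3 · 0.023324 = 0.0077745, 1/3 · 0.0090158 = 0.0030053; summing to 0.031613.
Normalising, the posterior is P(bowl A | data) = 0.65901, P(bowl B | data) = 0.24593, P(bowl C | data) = 0.095064.
The predictive probability is P(white next | data) = (1/4)(0.65901) + (3/7)(0.24593) + (6/11)(0.095064) = 0.322.

0.322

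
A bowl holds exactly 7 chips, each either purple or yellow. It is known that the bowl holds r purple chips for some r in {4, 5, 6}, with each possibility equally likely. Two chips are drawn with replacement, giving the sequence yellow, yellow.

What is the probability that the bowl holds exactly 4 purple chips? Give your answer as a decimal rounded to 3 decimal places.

0.643

The likelihood of the observed sequence under each hypothesis: P(data | r = 4) = (3/7)(3/7) = 9/49; P(data | r = 5) = (2/7)(2/7) = 4/49; P(data | r = 6) = (1/7)(1/7) = 1/49.
Weighting by the prior gives 1/3 · 9/49 = 3/49, 1/3 · 4/49 = 4/147, 1/3 · 1/49 = 1/147; with total 2/21.
So P(r = 4 | data) = (3/49) / (2/21) = 9/14.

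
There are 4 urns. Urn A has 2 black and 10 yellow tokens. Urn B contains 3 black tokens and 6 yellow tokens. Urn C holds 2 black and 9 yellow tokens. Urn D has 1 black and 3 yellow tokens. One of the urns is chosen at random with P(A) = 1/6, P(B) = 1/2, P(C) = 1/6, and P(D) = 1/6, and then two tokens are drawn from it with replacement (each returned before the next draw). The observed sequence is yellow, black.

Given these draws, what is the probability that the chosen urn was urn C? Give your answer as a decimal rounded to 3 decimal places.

Compute the likelihood of the observed sequence for each case: P(data | urn A) = (10/12)(2/12) = 0.13889; P(data | urn B) = (6/9)(3/9) = 0.22222; P(data | urn C) = (9/11)(2/11) = 0.14876; P(data | urn D) = (3/4)(1/4) = 0.1875.
The prior-weighted likelihoods are 1/6 · 0.13889 = 0.023148, 1/2 · 0.22222 = 0.11111, 1/6 · 0.14876 = 0.024793, 1/6 · 0.1875 = 0.03125; summing to 0.1903.
By Bayes' rule, P(urn C | data) = (0.024793) / (0.1903) = 0.13028.

0.130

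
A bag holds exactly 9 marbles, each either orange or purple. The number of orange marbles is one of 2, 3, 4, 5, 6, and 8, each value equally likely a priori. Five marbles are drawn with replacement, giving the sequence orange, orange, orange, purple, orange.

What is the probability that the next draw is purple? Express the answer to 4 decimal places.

Compute the likelihood of the observed sequence for each case: P(data | r = 2) = (2/9)(2/9)(2/9)(7/9)(2/9) = 0.0018967; P(data | r = 3) = (3/9)(3/9)(3/9)(6/9)(3/9) = 0.0082305; P(data | r = 4) = (4/9)(4/9)(4/9)(5/9)(4/9) = 0.021677; P(data | r = 5) = (5/9)(5/9)(5/9)(4/9)(5/9) = 0.042338; P(data | r = 6) = (6/9)(6/9)(6/9)(3/9)(6/9) = 0.065844; P(data | r = 8) = (8/9)(8/9)(8/9)(1/9)(8/9) = 0.069366.
Multiplying each by its prior: 1/6 · 0.0018967 = 0.00031612, 1/6 · 0.0082305 = 0.0013717, 1/6 · 0.021677 = 0.0036128, 1/6 · 0.042338 = 0.0070563, 1/6 · 0.065844 = 0.010974, 1/6 · 0.069366 = 0.011561; with total 0.034892.
Dividing through by the total gives posterior P(r = 2 | data) = 0.00906, P(r = 3 | data) = 0.039314, P(r = 4 | data) = 0.10354, P(r = 5 | data) = 0.20223, P(r = 6 | data) = 0.31451, P(r = 8 | data) = 0.33134.
Averaging over the posterior, P(purple next | data) = (7/9)(0.00906) + (2/3)(0.039314) + (5/9)(0.10354) + (4/9)(0.20223) + (1/3)(0.31451) + (1/9)(0.33134) = 0.32231.

0.3223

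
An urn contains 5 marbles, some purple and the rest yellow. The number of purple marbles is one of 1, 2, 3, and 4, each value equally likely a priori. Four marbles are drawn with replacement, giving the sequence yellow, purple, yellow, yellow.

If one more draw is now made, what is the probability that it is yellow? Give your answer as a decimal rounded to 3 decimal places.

The likelihood of the observed sequence under each hypothesis: P(data | r = 1) = (4/5)(1/5)(4/5)(4/5) = 0.1024; P(data | r = 2) = (3/5)(2/5)(3/5)(3/5) = 0.0864; P(data | r = 3) = (2/5)(3/5)(2/5)(2/5) = 0.0384; P(data | r = 4) = (1/5)(4/5)(1/5)(1/5) = 0.0064.
Weighting by the prior gives 1/4 · 0.1024 = 0.0256, 1/4 · 0.0864 = 0.0216, 1/4 · 0.0384 = 0.0096, 1/4 · 0.0064 = 0.0016; these sum to 0.0584.
Dividing through by the total gives posterior P(r = 1 | data) = 0.43836, P(r = 2 | data) = 0.36986, P(r = 3 | data) = 0.16438, P(r = 4 | data) = 0.027397.
Averaging over the posterior, P(yellow next | data) = (4/5)(0.43836) + (3/5)(0.36986) + (2/5)(0.16438) + (1/5)(0.027397) = 0.64384.

0.644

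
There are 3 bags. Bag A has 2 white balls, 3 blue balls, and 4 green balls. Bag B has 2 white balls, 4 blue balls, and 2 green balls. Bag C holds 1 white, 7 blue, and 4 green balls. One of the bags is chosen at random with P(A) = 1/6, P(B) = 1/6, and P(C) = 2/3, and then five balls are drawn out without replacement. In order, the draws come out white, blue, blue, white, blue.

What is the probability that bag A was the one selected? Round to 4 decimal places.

The likelihood of the observed sequence under each hypothesis: P(data | bag A) = (2/9)(3/8)(2/7)(1/6)(1/5) = 0.00079365; P(data | bag B) = (2/8)(4/7)(3/6)(1/5)(2/4) = 0.0071429; P(data | bag C) = (1/12)(7/11)(6/10)(0/9) = 0.
The prior-weighted likelihoods are 1/6 · 0.00079365 = 0.00013228, 1/6 · 0.0071429 = 0.0011905, 2/3 · 0 = 0; with total 0.0013228.
So P(bag A | data) = (0.00013228) / (0.0013228) = 0.1.

0.1000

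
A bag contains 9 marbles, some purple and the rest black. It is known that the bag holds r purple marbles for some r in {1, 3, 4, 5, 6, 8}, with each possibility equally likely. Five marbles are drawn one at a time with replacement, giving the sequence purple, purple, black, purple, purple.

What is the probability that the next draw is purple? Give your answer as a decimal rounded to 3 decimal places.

0.681

Under each hypothesis, the probability of the observed sequence is: P(data | r = 1) = (1/9)(1/9)(8/9)(1/9)(1/9) = 0.00013548; P(data | r = 3) = (3/9)(3/9)(6/9)(3/9)(3/9) = 0.0082305; P(data | r = 4) = (4/9)(4/9)(5/9)(4/9)(4/9) = 0.021677; P(data | r = 5) = (5/9)(5/9)(4/9)(5/9)(5/9) = 0.042338; P(data | r = 6) = (6/9)(6/9)(3/9)(6/9)(6/9) = 0.065844; P(data | r = 8) = (8/9)(8/9)(1/9)(8/9)(8/9) = 0.069366.
The prior-weighted likelihoods are 1/6 · 0.00013548 = 2.258e-05, 1/6 · 0.0082305 = 0.0013717, 1/6 · 0.021677 = 0.0036128, 1/6 · 0.042338 = 0.0070563, 1/6 · 0.065844 = 0.010974, 1/6 · 0.069366 = 0.011561; summing to 0.034598.
The posterior is then P(r = 1 | data) = 0.00065264, P(r = 3 | data) = 0.039648, P(r = 4 | data) = 0.10442, P(r = 5 | data) = 0.20395, P(r = 6 | data) = 0.31718, P(r = 8 | data) = 0.33415.
The predictive probability is P(purple next | data) = (1/9)(0.00065264) + (1/3)(0.039648) + (4/9)(0.10442) + (5/9)(0.20395) + (2/3)(0.31718) + (8/9)(0.33415) = 0.68148.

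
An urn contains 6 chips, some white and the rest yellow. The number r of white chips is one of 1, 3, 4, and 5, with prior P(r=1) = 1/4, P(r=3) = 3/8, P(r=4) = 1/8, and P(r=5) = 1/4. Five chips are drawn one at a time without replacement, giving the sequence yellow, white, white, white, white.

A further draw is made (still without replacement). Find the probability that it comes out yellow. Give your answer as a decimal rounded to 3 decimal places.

Under each hypothesis, the probability of the observed sequence is: P(data | r = 1) = (5/6)(1/5)(0/4) = 0; P(data | r = 3) = (3/6)(3/5)(2/4)(1/3)(0/2) = 0; P(data | r = 4) = (2/6)(4/5)(3/4)(2/3)(1/2) = 1/15; P(data | r = 5) = (1/6)(5/5)(4/4)(3/3)(2/2) = 1/6.
Multiplying each by its prior: 1/4 · 0 = 0, 3/8 · 0 = 0, 1/8 · 1/15 = 1/120, 1/4 · 1/6 = 1/24; these sum to 1/20.
Normalising, the posterior is P(r = 1 | data) = 0, P(r = 3 | data) = 0, P(r = 4 | data) = 1/6, P(r = 5 | data) = 5/6.
Averaging over the posterior, P(yellow next | data) = (1)(1/6) + (0)(5/6) = 1/6.

0.167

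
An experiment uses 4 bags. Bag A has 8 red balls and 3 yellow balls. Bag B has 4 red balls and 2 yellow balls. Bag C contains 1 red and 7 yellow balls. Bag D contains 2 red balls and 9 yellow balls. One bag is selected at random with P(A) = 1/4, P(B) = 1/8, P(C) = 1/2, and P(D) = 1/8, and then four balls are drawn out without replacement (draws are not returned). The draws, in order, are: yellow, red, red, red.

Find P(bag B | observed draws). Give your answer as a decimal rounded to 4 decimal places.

Compute the likelihood of the observed sequence for each case: P(data | bag A) = (3/11)(8/10)(7/9)(6/8) = 7/55; P(data | bag B) = (2/6)(4/5)(3/4)(2/3) = 2/15; P(data | bag C) = (7/8)(1/7)(0/6) = 0; P(data | bag D) = (9/11)(2/10)(1/9)(0/8) = 0.
The prior-weighted likelihoods are 1/4 · 7/55 = 7/220, 1/8 · 2/15 = 1/60, 1/2 · 0 = 0, 1/8 · 0 = 0; with total 8/165.
Therefore the posterior P(bag B | data) = (1/60) / (8/165) = 11/32.

0.3438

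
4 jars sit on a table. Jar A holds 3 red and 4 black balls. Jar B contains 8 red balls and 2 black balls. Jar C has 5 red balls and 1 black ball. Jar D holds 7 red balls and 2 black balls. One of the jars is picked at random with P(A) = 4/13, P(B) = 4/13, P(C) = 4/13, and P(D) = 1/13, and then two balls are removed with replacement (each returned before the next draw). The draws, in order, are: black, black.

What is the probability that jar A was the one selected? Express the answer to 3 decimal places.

0.803

For each hypothesis, P(data | H) works out to: P(data | jar A) = (4/7)(4/7) = 0.32653; P(data | jar B) = (2/10)(2/10) = 0.04; P(data | jar C) = (1/6)(1/6) = 0.027778; P(data | jar D) = (2/9)(2/9) = 0.049383.
Multiplying each by its prior: 4/13 · 0.32653 = 0.10047, 4/13 · 0.04 = 0.012308, 4/13 · 0.027778 = 0.008547, 1/13 · 0.049383 = 0.0037987; these sum to 0.12512.
So P(jar A | data) = (0.10047) / (0.12512) = 0.80297.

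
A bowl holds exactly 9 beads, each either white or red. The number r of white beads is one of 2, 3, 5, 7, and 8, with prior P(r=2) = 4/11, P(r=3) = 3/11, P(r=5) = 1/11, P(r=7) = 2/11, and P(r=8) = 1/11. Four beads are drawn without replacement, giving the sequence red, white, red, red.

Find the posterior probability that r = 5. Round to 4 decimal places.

0.0417

Compute the likelihood of the observed sequence for each case: P(data | r = 2) = (7/9)(2/8)(6/7)(5/6) = 0.13889; P(data | r = 3) = (6/9)(3/8)(5/7)(4/6) = 0.11905; P(data | r = 5) = (4/9)(5/8)(3/7)(2/6) = 0.039683; P(data | r = 7) = (2/9)(7/8)(1/7)(0/6) = 0; P(data | r = 8) = (1/9)(8/8)(0/7) = 0.
Multiplying each by its prior: 4/11 · 0.13889 = 0.050505, 3/11 · 0.11905 = 0.032468, 1/11 · 0.039683 = 0.0036075, 2/11 · 0 = 0, 1/11 · 0 = 0; these sum to 0.08658.
So P(r = 5 | data) = (0.0036075) / (0.08658) = 0.041667.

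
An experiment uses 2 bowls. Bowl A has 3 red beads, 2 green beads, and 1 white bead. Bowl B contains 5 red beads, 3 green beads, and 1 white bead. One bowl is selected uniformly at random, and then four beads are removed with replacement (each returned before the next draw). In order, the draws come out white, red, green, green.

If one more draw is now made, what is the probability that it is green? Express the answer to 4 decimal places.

0.3333

Compute the likelihood of the observed sequence for each case: P(data | bowl A) = (1/6)(3/6)(2/6)(2/6) = 0.0092593; P(data | bowl B) = (1/9)(5/9)(3/9)(3/9) = 0.0068587.
The prior-weighted likelihoods are 1/2 · 0.0092593 = 0.0046296, 1/2 · 0.0068587 = 0.0034294; with total 0.008059.
Normalising, the posterior is P(bowl A | data) = 0.57447, P(bowl B | data) = 0.42553.
Averaging over the posterior, P(green next | data) = (1/3)(0.57447) + (1/3)(0.42553) = 0.33333.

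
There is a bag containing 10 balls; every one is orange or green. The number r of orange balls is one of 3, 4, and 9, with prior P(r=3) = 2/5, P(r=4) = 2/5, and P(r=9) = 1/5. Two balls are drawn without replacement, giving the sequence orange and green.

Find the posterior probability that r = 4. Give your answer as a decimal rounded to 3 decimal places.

The likelihood of the observed sequence under each hypothesis: P(data | r = 3) = (3/10)(7/9) = 7/30; P(data | r = 4) = (4/10)(6/9) = 4/15; P(data | r = 9) = (9/10)(1/9) = 1/10.
The prior-weighted likelihoods are 2/5 · 7/30 = 7/75, 2/5 · 4/15 = 8/75, 1/5 · 1/10 = 1/50; summing to 11/50.
Therefore the posterior P(r = 4 | data) = (8/75) / (11/50) = 16/33.

0.485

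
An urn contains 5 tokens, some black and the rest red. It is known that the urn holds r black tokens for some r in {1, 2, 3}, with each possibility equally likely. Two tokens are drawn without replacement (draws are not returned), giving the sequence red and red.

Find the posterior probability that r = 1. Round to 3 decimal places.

0.600

Under each hypothesis, the probability of the observed sequence is: P(data | r = 1) = (4/5)(3/4) = 3/5; P(data | r = 2) = (3/5)(2/4) = 3/10; P(data | r = 3) = (2/5)(1/4) = 1/10.
Multiplying each by its prior: 1/3 · 3/5 = 1/5, 1/3 · 3/10 = 1/10, 1/3 · 1/10 = 1/30; with total 1/3.
By Bayes' rule, P(r = 1 | data) = (1/5) / (1/3) = 3/5.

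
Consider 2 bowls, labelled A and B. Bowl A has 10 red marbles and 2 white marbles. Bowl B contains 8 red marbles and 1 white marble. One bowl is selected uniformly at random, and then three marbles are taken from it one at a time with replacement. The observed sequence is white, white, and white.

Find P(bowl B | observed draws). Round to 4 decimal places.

The likelihood of the observed sequence under each hypothesis: P(data | bowl A) = (2/12)(2/12)(2/12) = 0.0046296; P(data | bowl B) = (1/9)(1/9)(1/9) = 0.0013717.
Weighting by the prior gives 1/2 · 0.0046296 = 0.0023148, 1/2 · 0.0013717 = 0.00068587; with total 0.0030007.
Therefore the posterior P(bowl B | data) = (0.00068587) / (0.0030007) = 0.22857.

0.2286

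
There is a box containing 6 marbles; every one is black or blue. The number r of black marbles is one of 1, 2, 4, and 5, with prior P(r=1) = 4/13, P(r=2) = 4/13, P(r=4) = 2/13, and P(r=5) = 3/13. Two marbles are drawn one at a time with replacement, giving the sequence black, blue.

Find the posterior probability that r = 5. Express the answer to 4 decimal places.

0.1807

Under each hypothesis, the probability of the observed sequence is: P(data | r = 1) = (1/6)(5/6) = 5/36; P(data | r = 2) = (2/6)(4/6) = 2/9; P(data | r = 4) = (4/6)(2/6) = 2/9; P(data | r = 5) = (5/6)(1/6) = 5/36.
Weighting by the prior gives 4/13 · 5/36 = 5/117, 4/13 · 2/9 = 8/117, 2/13 · 2/9 = 4/117, 3/13 · 5/36 = 5/156; these sum to 83/468.
So P(r = 5 | data) = (5/156) / (83/468) = 15/83.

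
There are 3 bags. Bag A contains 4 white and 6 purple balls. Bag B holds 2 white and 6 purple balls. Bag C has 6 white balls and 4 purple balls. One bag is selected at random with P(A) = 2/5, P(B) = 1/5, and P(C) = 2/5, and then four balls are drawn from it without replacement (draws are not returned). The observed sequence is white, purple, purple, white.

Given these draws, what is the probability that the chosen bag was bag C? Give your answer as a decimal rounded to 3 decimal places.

The likelihood of the observed sequence under each hypothesis: P(data | bag A) = (4/10)(6/9)(5/8)(3/7) = 1/14; P(data | bag B) = (2/8)(6/7)(5/6)(1/5) = 1/28; P(data | bag C) = (6/10)(4/9)(3/8)(5/7) = 1/14.
Weighting by the prior gives 2/5 · 1/14 = 1/35, 1/5 · 1/28 = 1/140, 2/5 · 1/14 = 1/35; with total 9/140.
So P(bag C | data) = (1/35) / (9/140) = 4/9.

0.444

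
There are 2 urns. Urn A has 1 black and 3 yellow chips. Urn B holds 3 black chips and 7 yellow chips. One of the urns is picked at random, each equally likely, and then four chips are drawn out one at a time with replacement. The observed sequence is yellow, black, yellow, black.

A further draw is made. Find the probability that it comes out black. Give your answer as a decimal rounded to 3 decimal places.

Compute the likelihood of the observed sequence for each case: P(data | urn A) = (3/4)(1/4)(3/4)(1/4) = 0.035156; P(data | urn B) = (7/10)(3/10)(7/10)(3/10) = 0.0441.
Weighting by the prior gives 1/2 · 0.035156 = 0.017578, 1/2 · 0.0441 = 0.02205; these sum to 0.039628.
Normalising, the posterior is P(urn A | data) = 0.44358, P(urn B | data) = 0.55642.
So P(black next | data) = Σ P(black next | H) P(H | data) = (1/4)(0.44358) + (3/10)(0.55642) = 0.27782.

0.278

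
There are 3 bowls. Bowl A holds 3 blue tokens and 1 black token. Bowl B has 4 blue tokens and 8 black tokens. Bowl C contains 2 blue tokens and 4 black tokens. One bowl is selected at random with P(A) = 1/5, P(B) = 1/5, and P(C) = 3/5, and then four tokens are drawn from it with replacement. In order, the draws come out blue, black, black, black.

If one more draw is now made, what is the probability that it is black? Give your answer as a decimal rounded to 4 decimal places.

0.6547

For each hypothesis, P(data | H) works out to: P(data | bowl A) = (3/4)(1/4)(1/4)(1/4) = 0.011719; P(data | bowl B) = (4/12)(8/12)(8/12)(8/12) = 0.098765; P(data | bowl C) = (2/6)(4/6)(4/6)(4/6) = 0.098765.
Weighting by the prior gives 1/5 · 0.011719 = 0.0023437, 1/5 · 0.098765 = 0.019753, 3/5 · 0.098765 = 0.059259; these sum to 0.081356.
The posterior is then P(bowl A | data) = 0.028809, P(bowl B | data) = 0.2428, P(bowl C | data) = 0.72839.
The predictive probability is P(black next | data) = (1/4)(0.028809) + (2/3)(0.2428) + (2/3)(0.72839) = 0.65466.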